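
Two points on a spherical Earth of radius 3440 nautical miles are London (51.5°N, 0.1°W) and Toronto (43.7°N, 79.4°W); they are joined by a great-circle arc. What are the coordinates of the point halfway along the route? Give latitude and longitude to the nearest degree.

The haversine formula gives a central angle δ ≈ 0.897 rad (51.4°) between the endpoints.
Interpolate at f = 1/2 with slerp weights a = sin((1−f)δ)/sin δ ≈ 0.555, b = sin(fδ)/sin δ ≈ 0.555.
p = a·p₁ + b·p₂ ≈ (0.419, -0.395, 0.818); φ = arcsin(p_z) ≈ 54.84°, λ = atan2(p_y, p_x) ≈ -43.29°.

≈ 55°N, 43°W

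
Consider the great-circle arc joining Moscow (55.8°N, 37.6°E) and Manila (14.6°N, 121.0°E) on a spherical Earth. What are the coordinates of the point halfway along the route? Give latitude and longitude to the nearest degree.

≈ (43°N, 93°E)

The haversine formula gives a central angle δ ≈ 1.296 rad (74.3°) between the endpoints.
Interpolate at f = 1/2 with slerp weights a = sin((1−f)δ)/sin δ ≈ 0.627, b = sin(fδ)/sin δ ≈ 0.627.
p = a·p₁ + b·p₂ ≈ (-0.033, 0.735, 0.677); φ = arcsin(p_z) ≈ 42.60°, λ = atan2(p_y, p_x) ≈ 92.59°.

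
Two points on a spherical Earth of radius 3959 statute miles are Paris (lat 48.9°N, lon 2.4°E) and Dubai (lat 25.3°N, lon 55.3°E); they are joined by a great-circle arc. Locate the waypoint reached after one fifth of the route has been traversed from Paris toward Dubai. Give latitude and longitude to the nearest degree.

Write both endpoints as unit vectors p₁, p₂ with components (cos φ cos λ, cos φ sin λ, sin φ).
The central angle between the endpoints is δ = arccos(p₁·p₂) ≈ 0.822 rad (47.1°).
Interpolate at f = 1/5 with slerp weights a = sin((1−f)δ)/sin δ ≈ 0.834, b = sin(fδ)/sin δ ≈ 0.223.
p = a·p₁ + b·p₂ ≈ (0.663, 0.189, 0.724); φ = arcsin(p_z) ≈ 46.41°, λ = atan2(p_y, p_x) ≈ 15.91°.

≈ lat 46°N, lon 16°E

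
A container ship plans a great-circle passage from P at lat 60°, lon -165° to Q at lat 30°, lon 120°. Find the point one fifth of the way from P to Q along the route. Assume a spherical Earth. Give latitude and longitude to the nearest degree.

≈ lat 59°, lon 173°

From cos δ = sin φ₁ sin φ₂ + cos φ₁ cos φ₂ cos Δλ, the central angle is δ ≈ 0.994 rad (57.0°).
Interpolate at f = 1/5 with slerp weights a = sin((1−f)δ)/sin δ ≈ 0.852, b = sin(fδ)/sin δ ≈ 0.236.
p = a·p₁ + b·p₂ ≈ (-0.513, 0.066, 0.856); φ = arcsin(p_z) ≈ 58.82°, λ = atan2(p_y, p_x) ≈ 172.62°.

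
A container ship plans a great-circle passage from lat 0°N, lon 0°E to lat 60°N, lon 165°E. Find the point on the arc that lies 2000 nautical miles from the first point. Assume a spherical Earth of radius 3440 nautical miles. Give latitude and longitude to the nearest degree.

≈ lat 33°N, lon 6°E

Convert each endpoint to a unit vector on the sphere (x = cos φ cos λ, y = cos φ sin λ, z = sin φ).
The central angle between the endpoints is δ = arccos(p₁·p₂) ≈ 2.075 rad (118.9°). The total great-circle distance is δ·R ≈ 2.075 × 3440 ≈ 7137 nmi, so the target fraction is f = 2000/7137 ≈ 0.280.
Interpolate at f ≈ 0.280 with slerp weights a = sin((1−f)δ)/sin δ ≈ 1.139, b = sin(fδ)/sin δ ≈ 0.627.
p = a·p₁ + b·p₂ ≈ (0.836, 0.081, 0.543); φ = arcsin(p_z) ≈ 32.90°, λ = atan2(p_y, p_x) ≈ 5.55°.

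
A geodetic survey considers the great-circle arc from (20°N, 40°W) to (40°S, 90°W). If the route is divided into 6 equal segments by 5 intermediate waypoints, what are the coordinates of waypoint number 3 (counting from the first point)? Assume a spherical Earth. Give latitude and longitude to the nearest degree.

≈ (11°S, 62°W)

The haversine formula gives a central angle δ ≈ 1.325 rad (75.9°) between the endpoints.
Interpolate at f = 3/6 with slerp weights a = sin((1−f)δ)/sin δ ≈ 0.634, b = sin(fδ)/sin δ ≈ 0.634.
p = a·p₁ + b·p₂ ≈ (0.457, -0.869, -0.191); φ = arcsin(p_z) ≈ -11.00°, λ = atan2(p_y, p_x) ≈ -62.28°.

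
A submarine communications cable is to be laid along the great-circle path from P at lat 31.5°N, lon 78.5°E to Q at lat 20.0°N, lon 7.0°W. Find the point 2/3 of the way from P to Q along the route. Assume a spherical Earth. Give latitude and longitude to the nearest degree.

≈ lat 30°N, lon 19°E

From cos δ = sin φ₁ sin φ₂ + cos φ₁ cos φ₂ cos Δλ, the central angle is δ ≈ 1.327 rad (76.0°).
Interpolate at f = 2/3 with slerp weights a = sin((1−f)δ)/sin δ ≈ 0.441, b = sin(fδ)/sin δ ≈ 0.797.
p = a·p₁ + b·p₂ ≈ (0.819, 0.277, 0.503); φ = arcsin(p_z) ≈ 30.21°, λ = atan2(p_y, p_x) ≈ 18.71°.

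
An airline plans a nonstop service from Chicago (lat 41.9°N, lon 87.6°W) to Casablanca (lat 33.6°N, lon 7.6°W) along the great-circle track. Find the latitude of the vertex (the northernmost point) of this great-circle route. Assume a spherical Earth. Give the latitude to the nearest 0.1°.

The great circle lies in the plane with unit normal n̂ = (p₁ × p₂)/|p₁ × p₂|.
Here n̂_z ≈ +0.695; the vertex latitude is φ_max = arccos|n̂_z| ≈ 46.0°.

≈ 46.0°N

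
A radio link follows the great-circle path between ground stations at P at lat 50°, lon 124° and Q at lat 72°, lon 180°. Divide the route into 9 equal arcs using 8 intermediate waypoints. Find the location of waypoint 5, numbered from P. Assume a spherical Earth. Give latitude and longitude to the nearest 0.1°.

Write both endpoints as unit vectors p₁, p₂ with components (cos φ cos λ, cos φ sin λ, sin φ).
The central angle between the endpoints is δ = arccos(p₁·p₂) ≈ 0.574 rad (32.9°).
Interpolate at f = 5/9 with slerp weights a = sin((1−f)δ)/sin δ ≈ 0.465, b = sin(fδ)/sin δ ≈ 0.577.
p = a·p₁ + b·p₂ ≈ (-0.345, 0.248, 0.905); φ = arcsin(p_z) ≈ 64.84°, λ = atan2(p_y, p_x) ≈ 144.36°.

≈ lat 64.8°, lon 144.4°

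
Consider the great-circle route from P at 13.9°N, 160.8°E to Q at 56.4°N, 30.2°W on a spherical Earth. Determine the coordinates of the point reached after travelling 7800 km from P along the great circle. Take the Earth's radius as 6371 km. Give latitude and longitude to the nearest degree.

From cos δ = sin φ₁ sin φ₂ + cos φ₁ cos φ₂ cos Δλ, the central angle is δ ≈ 1.904 rad (109.1°). The total great-circle distance is δ·R ≈ 1.904 × 6371 ≈ 12131 km, so the target fraction is f = 7800/12131 ≈ 0.643.
Interpolate at f ≈ 0.643 with slerp weights a = sin((1−f)δ)/sin δ ≈ 0.665, b = sin(fδ)/sin δ ≈ 0.995.
p = a·p₁ + b·p₂ ≈ (-0.134, -0.065, 0.989); φ = arcsin(p_z) ≈ 81.45°, λ = atan2(p_y, p_x) ≈ -154.21°.

≈ 81°N, 154°W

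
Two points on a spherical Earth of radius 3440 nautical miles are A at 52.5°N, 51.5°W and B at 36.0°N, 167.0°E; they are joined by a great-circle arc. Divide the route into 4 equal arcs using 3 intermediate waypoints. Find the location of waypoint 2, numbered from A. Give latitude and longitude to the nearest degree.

Convert each endpoint to a unit vector on the sphere (x = cos φ cos λ, y = cos φ sin λ, z = sin φ).
The central angle between the endpoints is δ = arccos(p₁·p₂) ≈ 1.490 rad (85.4°).
Interpolate at f = 2/4 with slerp weights a = sin((1−f)δ)/sin δ ≈ 0.680, b = sin(fδ)/sin δ ≈ 0.680.
p = a·p₁ + b·p₂ ≈ (-0.278, -0.200, 0.939); φ = arcsin(p_z) ≈ 69.94°, λ = atan2(p_y, p_x) ≈ -144.27°.

≈ 70°N, 144°W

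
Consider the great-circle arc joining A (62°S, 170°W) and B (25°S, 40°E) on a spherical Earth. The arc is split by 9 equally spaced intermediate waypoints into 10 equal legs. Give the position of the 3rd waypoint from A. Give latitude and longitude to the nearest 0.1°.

≈ (77.6°S, 116.9°E)

The haversine formula gives a central angle δ ≈ 1.566 rad (89.7°) between the endpoints.
Interpolate at f = 3/10 with slerp weights a = sin((1−f)δ)/sin δ ≈ 0.890, b = sin(fδ)/sin δ ≈ 0.453.
p = a·p₁ + b·p₂ ≈ (-0.097, 0.191, -0.977); φ = arcsin(p_z) ≈ -77.62°, λ = atan2(p_y, p_x) ≈ 116.88°.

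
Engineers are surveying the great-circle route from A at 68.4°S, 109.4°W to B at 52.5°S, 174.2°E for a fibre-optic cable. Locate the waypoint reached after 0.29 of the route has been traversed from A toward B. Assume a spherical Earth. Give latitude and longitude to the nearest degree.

≈ 69°S, 140°W

Convert each endpoint to a unit vector on the sphere (x = cos φ cos λ, y = cos φ sin λ, z = sin φ).
The central angle between the endpoints is δ = arccos(p₁·p₂) ≈ 0.659 rad (37.8°).
Interpolate at f = 0.29 with slerp weights a = sin((1−f)δ)/sin δ ≈ 0.737, b = sin(fδ)/sin δ ≈ 0.310.
p = a·p₁ + b·p₂ ≈ (-0.278, -0.237, -0.931); φ = arcsin(p_z) ≈ -68.59°, λ = atan2(p_y, p_x) ≈ -139.59°.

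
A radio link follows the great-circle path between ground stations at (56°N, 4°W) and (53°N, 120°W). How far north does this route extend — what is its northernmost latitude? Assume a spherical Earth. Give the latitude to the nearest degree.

The great circle lies in the plane with unit normal n̂ = (p₁ × p₂)/|p₁ × p₂|.
Here n̂_z ≈ -0.353; the vertex latitude is φ_max = arccos|n̂_z| ≈ 69.3°.
Check via Clairaut: cos φ_max = |cos φ₁| · sin C = cos(56.0°)·sin(39.1°) ≈ 0.353, again giving ≈ 69.3°.

≈ 69°N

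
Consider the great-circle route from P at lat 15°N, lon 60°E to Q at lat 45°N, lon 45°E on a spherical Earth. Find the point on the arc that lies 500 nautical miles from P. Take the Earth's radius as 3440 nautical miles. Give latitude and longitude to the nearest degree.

The haversine formula gives a central angle δ ≈ 0.568 rad (32.6°) between the endpoints. The total great-circle distance is δ·R ≈ 0.568 × 3440 ≈ 1955 nmi, so the target fraction is f = 500/1955 ≈ 0.256.
Interpolate at f ≈ 0.256 with slerp weights a = sin((1−f)δ)/sin δ ≈ 0.763, b = sin(fδ)/sin δ ≈ 0.269.
p = a·p₁ + b·p₂ ≈ (0.503, 0.773, 0.388); φ = arcsin(p_z) ≈ 22.81°, λ = atan2(p_y, p_x) ≈ 56.94°.

≈ lat 23°N, lon 57°E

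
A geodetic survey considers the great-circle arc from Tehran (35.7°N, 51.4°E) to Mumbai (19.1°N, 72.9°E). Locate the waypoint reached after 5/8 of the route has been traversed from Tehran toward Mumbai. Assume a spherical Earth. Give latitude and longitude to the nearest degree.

Write both endpoints as unit vectors p₁, p₂ with components (cos φ cos λ, cos φ sin λ, sin φ).
The central angle between the endpoints is δ = arccos(p₁·p₂) ≈ 0.440 rad (25.2°).
Interpolate at f = 5/8 with slerp weights a = sin((1−f)δ)/sin δ ≈ 0.386, b = sin(fδ)/sin δ ≈ 0.638.
p = a·p₁ + b·p₂ ≈ (0.372, 0.821, 0.434); φ = arcsin(p_z) ≈ 25.70°, λ = atan2(p_y, p_x) ≈ 65.58°.

≈ 26°N, 66°E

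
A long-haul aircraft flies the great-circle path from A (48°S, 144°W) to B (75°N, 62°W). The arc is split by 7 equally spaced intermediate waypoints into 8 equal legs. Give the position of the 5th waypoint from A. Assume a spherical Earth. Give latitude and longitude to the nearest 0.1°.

≈ (32.7°N, 119.1°W)

Write both endpoints as unit vectors p₁, p₂ with components (cos φ cos λ, cos φ sin λ, sin φ).
The central angle between the endpoints is δ = arccos(p₁·p₂) ≈ 2.337 rad (133.9°).
Interpolate at f = 5/8 with slerp weights a = sin((1−f)δ)/sin δ ≈ 1.067, b = sin(fδ)/sin δ ≈ 1.380.
p = a·p₁ + b·p₂ ≈ (-0.410, -0.735, 0.540); φ = arcsin(p_z) ≈ 32.69°, λ = atan2(p_y, p_x) ≈ -119.15°.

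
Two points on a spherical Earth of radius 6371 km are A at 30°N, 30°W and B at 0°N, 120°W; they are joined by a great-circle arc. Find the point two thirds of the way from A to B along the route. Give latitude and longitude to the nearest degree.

Convert each endpoint to a unit vector on the sphere (x = cos φ cos λ, y = cos φ sin λ, z = sin φ).
The central angle between the endpoints is δ = arccos(p₁·p₂) ≈ 1.571 rad (90.0°).
Interpolate at f = 2/3 with slerp weights a = sin((1−f)δ)/sin δ ≈ 0.500, b = sin(fδ)/sin δ ≈ 0.866.
p = a·p₁ + b·p₂ ≈ (-0.058, -0.967, 0.250); φ = arcsin(p_z) ≈ 14.48°, λ = atan2(p_y, p_x) ≈ -93.43°.

≈ 14°N, 93°W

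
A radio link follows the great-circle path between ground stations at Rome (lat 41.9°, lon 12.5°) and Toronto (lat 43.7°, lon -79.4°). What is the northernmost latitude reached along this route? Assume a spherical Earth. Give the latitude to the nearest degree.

The great circle lies in the plane with unit normal n̂ = (p₁ × p₂)/|p₁ × p₂|.
Here n̂_z ≈ -0.600; the vertex latitude is φ_max = arccos|n̂_z| ≈ 53.1°.
Check via Clairaut: cos φ_max = |cos φ₁| · sin C = cos(41.9°)·sin(53.7°) ≈ 0.600, again giving ≈ 53.1°.

≈ 53°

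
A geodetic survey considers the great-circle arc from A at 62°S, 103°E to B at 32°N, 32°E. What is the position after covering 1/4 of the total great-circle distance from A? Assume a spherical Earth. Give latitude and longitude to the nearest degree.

≈ 42°S, 71°E

From cos δ = sin φ₁ sin φ₂ + cos φ₁ cos φ₂ cos Δλ, the central angle is δ ≈ 1.916 rad (109.8°).
Interpolate at f = 1/4 with slerp weights a = sin((1−f)δ)/sin δ ≈ 1.053, b = sin(fδ)/sin δ ≈ 0.490.
p = a·p₁ + b·p₂ ≈ (0.241, 0.702, -0.670); φ = arcsin(p_z) ≈ -42.09°, λ = atan2(p_y, p_x) ≈ 71.05°.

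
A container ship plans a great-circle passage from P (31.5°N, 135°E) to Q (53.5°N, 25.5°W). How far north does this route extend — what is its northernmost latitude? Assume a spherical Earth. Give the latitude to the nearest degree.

The great circle lies in the plane with unit normal n̂ = (p₁ × p₂)/|p₁ × p₂|.
Here n̂_z ≈ -0.170; the vertex latitude is φ_max = arccos|n̂_z| ≈ 80.2°.
Check via Clairaut: cos φ_max = |cos φ₁| · sin C = cos(31.5°)·sin(11.5°) ≈ 0.170, again giving ≈ 80.2°.

≈ 80°N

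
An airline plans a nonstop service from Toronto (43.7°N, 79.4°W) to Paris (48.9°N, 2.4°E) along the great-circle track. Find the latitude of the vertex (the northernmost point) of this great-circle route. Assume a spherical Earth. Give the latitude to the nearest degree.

≈ 54°N

The great circle lies in the plane with unit normal n̂ = (p₁ × p₂)/|p₁ × p₂|.
Here n̂_z ≈ +0.582; the vertex latitude is φ_max = arccos|n̂_z| ≈ 54.4°.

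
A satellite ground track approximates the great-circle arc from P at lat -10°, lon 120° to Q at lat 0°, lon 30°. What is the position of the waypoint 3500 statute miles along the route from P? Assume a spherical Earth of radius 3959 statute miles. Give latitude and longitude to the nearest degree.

≈ lat -6°, lon 69°

Convert each endpoint to a unit vector on the sphere (x = cos φ cos λ, y = cos φ sin λ, z = sin φ).
The central angle between the endpoints is δ = arccos(p₁·p₂) ≈ 1.571 rad (90.0°). The total great-circle distance is δ·R ≈ 1.571 × 3959 ≈ 6219 mi, so the target fraction is f = 3500/6219 ≈ 0.563.
Interpolate at f ≈ 0.563 with slerp weights a = sin((1−f)δ)/sin δ ≈ 0.634, b = sin(fδ)/sin δ ≈ 0.773.
p = a·p₁ + b·p₂ ≈ (0.358, 0.927, -0.110); φ = arcsin(p_z) ≈ -6.32°, λ = atan2(p_y, p_x) ≈ 68.92°.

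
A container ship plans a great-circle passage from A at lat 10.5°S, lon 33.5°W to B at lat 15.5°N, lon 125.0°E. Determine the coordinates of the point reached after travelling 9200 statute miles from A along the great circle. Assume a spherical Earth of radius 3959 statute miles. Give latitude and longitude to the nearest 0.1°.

Convert each endpoint to a unit vector on the sphere (x = cos φ cos λ, y = cos φ sin λ, z = sin φ).
The central angle between the endpoints is δ = arccos(p₁·p₂) ≈ 2.766 rad (158.5°). The total great-circle distance is δ·R ≈ 2.766 × 3959 ≈ 10950 mi, so the target fraction is f = 9200/10950 ≈ 0.840.
Interpolate at f ≈ 0.840 with slerp weights a = sin((1−f)δ)/sin δ ≈ 1.166, b = sin(fδ)/sin δ ≈ 1.989.
p = a·p₁ + b·p₂ ≈ (-0.143, 0.937, 0.319); φ = arcsin(p_z) ≈ 18.60°, λ = atan2(p_y, p_x) ≈ 98.68°.

≈ lat 18.6°N, lon 98.7°E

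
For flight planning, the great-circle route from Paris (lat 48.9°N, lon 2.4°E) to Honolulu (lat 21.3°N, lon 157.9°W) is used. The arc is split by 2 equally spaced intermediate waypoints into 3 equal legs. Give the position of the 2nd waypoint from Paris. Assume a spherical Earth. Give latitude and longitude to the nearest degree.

≈ lat 56°N, lon 144°W

Convert each endpoint to a unit vector on the sphere (x = cos φ cos λ, y = cos φ sin λ, z = sin φ).
The central angle between the endpoints is δ = arccos(p₁·p₂) ≈ 1.879 rad (107.6°).
Interpolate at f = 2/3 with slerp weights a = sin((1−f)δ)/sin δ ≈ 0.615, b = sin(fδ)/sin δ ≈ 0.997.
p = a·p₁ + b·p₂ ≈ (-0.456, -0.332, 0.825); φ = arcsin(p_z) ≈ 55.63°, λ = atan2(p_y, p_x) ≈ -143.93°.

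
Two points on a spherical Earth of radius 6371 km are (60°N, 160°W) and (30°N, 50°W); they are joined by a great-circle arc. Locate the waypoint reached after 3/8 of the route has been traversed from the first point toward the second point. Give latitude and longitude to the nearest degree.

From cos δ = sin φ₁ sin φ₂ + cos φ₁ cos φ₂ cos Δλ, the central angle is δ ≈ 1.282 rad (73.4°).
Interpolate at f = 3/8 with slerp weights a = sin((1−f)δ)/sin δ ≈ 0.749, b = sin(fδ)/sin δ ≈ 0.482.
p = a·p₁ + b·p₂ ≈ (-0.083, -0.448, 0.890); φ = arcsin(p_z) ≈ 62.88°, λ = atan2(p_y, p_x) ≈ -100.55°.

≈ (63°N, 101°W)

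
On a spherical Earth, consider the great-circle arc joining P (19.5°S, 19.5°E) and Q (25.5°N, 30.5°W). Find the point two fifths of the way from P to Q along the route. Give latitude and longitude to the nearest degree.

Convert each endpoint to a unit vector on the sphere (x = cos φ cos λ, y = cos φ sin λ, z = sin φ).
The central angle between the endpoints is δ = arccos(p₁·p₂) ≈ 1.156 rad (66.2°).
Interpolate at f = 2/5 with slerp weights a = sin((1−f)δ)/sin δ ≈ 0.699, b = sin(fδ)/sin δ ≈ 0.487.
p = a·p₁ + b·p₂ ≈ (1.000, -0.003, -0.023); φ = arcsin(p_z) ≈ -1.34°, λ = atan2(p_y, p_x) ≈ -0.20°.

≈ (1°S, 0°E)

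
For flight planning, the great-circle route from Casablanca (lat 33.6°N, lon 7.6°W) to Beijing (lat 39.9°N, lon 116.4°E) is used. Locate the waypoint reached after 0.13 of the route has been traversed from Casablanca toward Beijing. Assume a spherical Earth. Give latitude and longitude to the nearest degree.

≈ lat 42°N, lon 2°E

Convert each endpoint to a unit vector on the sphere (x = cos φ cos λ, y = cos φ sin λ, z = sin φ).
The central angle between the endpoints is δ = arccos(p₁·p₂) ≈ 1.573 rad (90.1°).
Interpolate at f = 0.13 with slerp weights a = sin((1−f)δ)/sin δ ≈ 0.980, b = sin(fδ)/sin δ ≈ 0.203.
p = a·p₁ + b·p₂ ≈ (0.740, 0.032, 0.672); φ = arcsin(p_z) ≈ 42.25°, λ = atan2(p_y, p_x) ≈ 2.45°.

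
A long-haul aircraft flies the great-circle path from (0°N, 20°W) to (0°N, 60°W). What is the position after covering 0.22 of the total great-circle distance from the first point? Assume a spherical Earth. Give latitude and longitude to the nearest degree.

Write both endpoints as unit vectors p₁, p₂ with components (cos φ cos λ, cos φ sin λ, sin φ).
The central angle between the endpoints is δ = arccos(p₁·p₂) ≈ 0.698 rad (40.0°).
Interpolate at f = 0.22 with slerp weights a = sin((1−f)δ)/sin δ ≈ 0.806, b = sin(fδ)/sin δ ≈ 0.238.
p = a·p₁ + b·p₂ ≈ (0.876, -0.482, 0.000); φ = arcsin(p_z) ≈ 0.00°, λ = atan2(p_y, p_x) ≈ -28.80°.

≈ (0°N, 29°W)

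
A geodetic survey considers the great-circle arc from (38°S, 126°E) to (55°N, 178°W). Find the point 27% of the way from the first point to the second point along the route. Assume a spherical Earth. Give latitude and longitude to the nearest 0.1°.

≈ (12.6°S, 139.8°E)

Convert each endpoint to a unit vector on the sphere (x = cos φ cos λ, y = cos φ sin λ, z = sin φ).
The central angle between the endpoints is δ = arccos(p₁·p₂) ≈ 1.825 rad (104.6°).
Interpolate at f = 0.27 with slerp weights a = sin((1−f)δ)/sin δ ≈ 1.004, b = sin(fδ)/sin δ ≈ 0.489.
p = a·p₁ + b·p₂ ≈ (-0.745, 0.630, -0.218); φ = arcsin(p_z) ≈ -12.58°, λ = atan2(p_y, p_x) ≈ 139.78°.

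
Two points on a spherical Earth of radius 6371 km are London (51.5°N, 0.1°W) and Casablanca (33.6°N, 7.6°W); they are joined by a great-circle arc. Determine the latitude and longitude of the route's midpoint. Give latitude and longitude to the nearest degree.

From cos δ = sin φ₁ sin φ₂ + cos φ₁ cos φ₂ cos Δλ, the central angle is δ ≈ 0.327 rad (18.7°).
Interpolate at f = 1/2 with slerp weights a = sin((1−f)δ)/sin δ ≈ 0.507, b = sin(fδ)/sin δ ≈ 0.507.
p = a·p₁ + b·p₂ ≈ (0.734, -0.056, 0.677); φ = arcsin(p_z) ≈ 42.61°, λ = atan2(p_y, p_x) ≈ -4.39°.

≈ (43°N, 4°W)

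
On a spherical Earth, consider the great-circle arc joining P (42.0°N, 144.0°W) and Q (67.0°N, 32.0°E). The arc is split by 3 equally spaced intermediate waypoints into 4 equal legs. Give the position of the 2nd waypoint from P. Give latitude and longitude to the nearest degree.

From cos δ = sin φ₁ sin φ₂ + cos φ₁ cos φ₂ cos Δλ, the central angle is δ ≈ 1.238 rad (71.0°).
Interpolate at f = 2/4 with slerp weights a = sin((1−f)δ)/sin δ ≈ 0.614, b = sin(fδ)/sin δ ≈ 0.614.
p = a·p₁ + b·p₂ ≈ (-0.166, -0.141, 0.976); φ = arcsin(p_z) ≈ 77.43°, λ = atan2(p_y, p_x) ≈ -139.59°.

≈ (77°N, 140°W)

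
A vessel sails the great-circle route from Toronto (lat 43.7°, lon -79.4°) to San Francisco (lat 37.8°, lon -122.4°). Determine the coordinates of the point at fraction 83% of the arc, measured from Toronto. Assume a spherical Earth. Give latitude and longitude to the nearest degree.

≈ lat 40°, lon -116°

Convert each endpoint to a unit vector on the sphere (x = cos φ cos λ, y = cos φ sin λ, z = sin φ).
The central angle between the endpoints is δ = arccos(p₁·p₂) ≈ 0.571 rad (32.7°).
Interpolate at f = 0.83 with slerp weights a = sin((1−f)δ)/sin δ ≈ 0.179, b = sin(fδ)/sin δ ≈ 0.844.
p = a·p₁ + b·p₂ ≈ (-0.334, -0.691, 0.641); φ = arcsin(p_z) ≈ 39.90°, λ = atan2(p_y, p_x) ≈ -115.78°.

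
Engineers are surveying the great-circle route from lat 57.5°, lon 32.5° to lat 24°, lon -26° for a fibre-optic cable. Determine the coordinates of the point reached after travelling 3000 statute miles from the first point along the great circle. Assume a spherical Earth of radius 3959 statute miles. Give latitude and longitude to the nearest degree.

Convert each endpoint to a unit vector on the sphere (x = cos φ cos λ, y = cos φ sin λ, z = sin φ).
The central angle between the endpoints is δ = arccos(p₁·p₂) ≈ 0.928 rad (53.2°). The total great-circle distance is δ·R ≈ 0.928 × 3959 ≈ 3674 mi, so the target fraction is f = 3000/3674 ≈ 0.817.
Interpolate at f ≈ 0.817 with slerp weights a = sin((1−f)δ)/sin δ ≈ 0.212, b = sin(fδ)/sin δ ≈ 0.859.
p = a·p₁ + b·p₂ ≈ (0.801, -0.283, 0.528); φ = arcsin(p_z) ≈ 31.85°, λ = atan2(p_y, p_x) ≈ -19.45°.

≈ lat 32°, lon -19°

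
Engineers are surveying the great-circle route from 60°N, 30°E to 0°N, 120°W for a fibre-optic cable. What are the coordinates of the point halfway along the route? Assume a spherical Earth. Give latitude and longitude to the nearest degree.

≈ 54°N, 96°W

Convert each endpoint to a unit vector on the sphere (x = cos φ cos λ, y = cos φ sin λ, z = sin φ).
The central angle between the endpoints is δ = arccos(p₁·p₂) ≈ 2.019 rad (115.7°).
Interpolate at f = 1/2 with slerp weights a = sin((1−f)δ)/sin δ ≈ 0.939, b = sin(fδ)/sin δ ≈ 0.939.
p = a·p₁ + b·p₂ ≈ (-0.063, -0.578, 0.813); φ = arcsin(p_z) ≈ 54.42°, λ = atan2(p_y, p_x) ≈ -96.21°.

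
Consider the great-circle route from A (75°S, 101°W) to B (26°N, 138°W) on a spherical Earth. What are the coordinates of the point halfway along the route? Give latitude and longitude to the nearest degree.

≈ (25°S, 130°W)

Write both endpoints as unit vectors p₁, p₂ with components (cos φ cos λ, cos φ sin λ, sin φ).
The central angle between the endpoints is δ = arccos(p₁·p₂) ≈ 1.811 rad (103.7°).
Interpolate at f = 1/2 with slerp weights a = sin((1−f)δ)/sin δ ≈ 0.810, b = sin(fδ)/sin δ ≈ 0.810.
p = a·p₁ + b·p₂ ≈ (-0.581, -0.693, -0.427); φ = arcsin(p_z) ≈ -25.29°, λ = atan2(p_y, p_x) ≈ -129.98°.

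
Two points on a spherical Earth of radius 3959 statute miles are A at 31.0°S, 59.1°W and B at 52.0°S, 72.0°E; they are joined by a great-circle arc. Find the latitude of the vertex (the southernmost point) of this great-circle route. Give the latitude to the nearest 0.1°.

≈ 66.5°S

The great circle lies in the plane with unit normal n̂ = (p₁ × p₂)/|p₁ × p₂|.
Here n̂_z ≈ +0.398; the vertex latitude is φ_max = arccos|n̂_z| ≈ 66.5°.
Check via Clairaut: cos φ_max = |cos φ₁| · sin C = cos(31.0°)·sin(152.3°) ≈ 0.398, again giving ≈ 66.5°.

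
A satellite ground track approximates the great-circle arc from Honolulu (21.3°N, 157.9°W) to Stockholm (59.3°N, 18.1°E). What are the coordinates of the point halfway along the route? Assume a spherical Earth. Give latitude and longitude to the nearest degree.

Write both endpoints as unit vectors p₁, p₂ with components (cos φ cos λ, cos φ sin λ, sin φ).
The central angle between the endpoints is δ = arccos(p₁·p₂) ≈ 1.734 rad (99.3°).
Interpolate at f = 1/2 with slerp weights a = sin((1−f)δ)/sin δ ≈ 0.773, b = sin(fδ)/sin δ ≈ 0.773.
p = a·p₁ + b·p₂ ≈ (-0.292, -0.148, 0.945); φ = arcsin(p_z) ≈ 70.89°, λ = atan2(p_y, p_x) ≈ -153.08°.

≈ 71°N, 153°W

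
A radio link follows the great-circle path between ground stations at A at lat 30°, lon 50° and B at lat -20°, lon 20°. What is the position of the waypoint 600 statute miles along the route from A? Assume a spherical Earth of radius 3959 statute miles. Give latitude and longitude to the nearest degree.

Convert each endpoint to a unit vector on the sphere (x = cos φ cos λ, y = cos φ sin λ, z = sin φ).
The central angle between the endpoints is δ = arccos(p₁·p₂) ≈ 1.008 rad (57.7°). The total great-circle distance is δ·R ≈ 1.008 × 3959 ≈ 3990 mi, so the target fraction is f = 600/3990 ≈ 0.150.
Interpolate at f ≈ 0.150 with slerp weights a = sin((1−f)δ)/sin δ ≈ 0.893, b = sin(fδ)/sin δ ≈ 0.179.
p = a·p₁ + b·p₂ ≈ (0.655, 0.650, 0.386); φ = arcsin(p_z) ≈ 22.68°, λ = atan2(p_y, p_x) ≈ 44.78°.

≈ lat 23°, lon 45°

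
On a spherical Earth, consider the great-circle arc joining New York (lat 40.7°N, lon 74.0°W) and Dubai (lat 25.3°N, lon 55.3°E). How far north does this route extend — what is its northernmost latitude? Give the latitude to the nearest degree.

The great circle lies in the plane with unit normal n̂ = (p₁ × p₂)/|p₁ × p₂|.
Here n̂_z ≈ +0.537; the vertex latitude is φ_max = arccos|n̂_z| ≈ 57.5°.
Check via Clairaut: cos φ_max = |cos φ₁| · sin C = cos(40.7°)·sin(45.1°) ≈ 0.537, again giving ≈ 57.5°.

≈ 58°N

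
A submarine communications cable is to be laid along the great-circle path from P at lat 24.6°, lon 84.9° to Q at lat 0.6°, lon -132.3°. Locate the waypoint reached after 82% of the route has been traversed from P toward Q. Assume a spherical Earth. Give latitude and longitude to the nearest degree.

≈ lat 15°, lon -152°

Convert each endpoint to a unit vector on the sphere (x = cos φ cos λ, y = cos φ sin λ, z = sin φ).
The central angle between the endpoints is δ = arccos(p₁·p₂) ≈ 2.374 rad (136.0°).
Interpolate at f = 0.82 with slerp weights a = sin((1−f)δ)/sin δ ≈ 0.597, b = sin(fδ)/sin δ ≈ 1.340.
p = a·p₁ + b·p₂ ≈ (-0.853, -0.450, 0.263); φ = arcsin(p_z) ≈ 15.22°, λ = atan2(p_y, p_x) ≈ -152.19°.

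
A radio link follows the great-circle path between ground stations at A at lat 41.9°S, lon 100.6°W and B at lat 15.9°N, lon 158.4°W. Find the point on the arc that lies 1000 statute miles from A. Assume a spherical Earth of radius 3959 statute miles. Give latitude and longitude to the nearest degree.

Write both endpoints as unit vectors p₁, p₂ with components (cos φ cos λ, cos φ sin λ, sin φ).
The central angle between the endpoints is δ = arccos(p₁·p₂) ≈ 1.371 rad (78.6°). The total great-circle distance is δ·R ≈ 1.371 × 3959 ≈ 5428 mi, so the target fraction is f = 1000/5428 ≈ 0.184.
Interpolate at f ≈ 0.184 with slerp weights a = sin((1−f)δ)/sin δ ≈ 0.918, b = sin(fδ)/sin δ ≈ 0.255.
p = a·p₁ + b·p₂ ≈ (-0.354, -0.762, -0.543); φ = arcsin(p_z) ≈ -32.89°, λ = atan2(p_y, p_x) ≈ -114.91°.

≈ lat 33°S, lon 115°W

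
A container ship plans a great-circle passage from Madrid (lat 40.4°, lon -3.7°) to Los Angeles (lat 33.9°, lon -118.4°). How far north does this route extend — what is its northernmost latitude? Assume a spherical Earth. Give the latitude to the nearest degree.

The great circle lies in the plane with unit normal n̂ = (p₁ × p₂)/|p₁ × p₂|.
Here n̂_z ≈ -0.577; the vertex latitude is φ_max = arccos|n̂_z| ≈ 54.8°.

≈ 55°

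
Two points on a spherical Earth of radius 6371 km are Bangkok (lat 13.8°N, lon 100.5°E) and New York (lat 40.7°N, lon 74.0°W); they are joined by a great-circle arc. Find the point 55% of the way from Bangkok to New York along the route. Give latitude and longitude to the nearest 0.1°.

≈ lat 81.2°N, lon 67.5°E

Convert each endpoint to a unit vector on the sphere (x = cos φ cos λ, y = cos φ sin λ, z = sin φ).
The central angle between the endpoints is δ = arccos(p₁·p₂) ≈ 2.186 rad (125.3°).
Interpolate at f = 0.55 with slerp weights a = sin((1−f)δ)/sin δ ≈ 1.020, b = sin(fδ)/sin δ ≈ 1.143.
p = a·p₁ + b·p₂ ≈ (0.058, 0.141, 0.988); φ = arcsin(p_z) ≈ 81.22°, λ = atan2(p_y, p_x) ≈ 67.54°.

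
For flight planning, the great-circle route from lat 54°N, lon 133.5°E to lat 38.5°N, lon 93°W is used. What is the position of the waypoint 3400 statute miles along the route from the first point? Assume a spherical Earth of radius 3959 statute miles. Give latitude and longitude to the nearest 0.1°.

Convert each endpoint to a unit vector on the sphere (x = cos φ cos λ, y = cos φ sin λ, z = sin φ).
The central angle between the endpoints is δ = arccos(p₁·p₂) ≈ 1.383 rad (79.2°). The total great-circle distance is δ·R ≈ 1.383 × 3959 ≈ 5474 mi, so the target fraction is f = 3400/5474 ≈ 0.621.
Interpolate at f ≈ 0.621 with slerp weights a = sin((1−f)δ)/sin δ ≈ 0.509, b = sin(fδ)/sin δ ≈ 0.771.
p = a·p₁ + b·p₂ ≈ (-0.238, -0.385, 0.892); φ = arcsin(p_z) ≈ 63.09°, λ = atan2(p_y, p_x) ≈ -121.67°.

≈ lat 63.1°N, lon 121.7°W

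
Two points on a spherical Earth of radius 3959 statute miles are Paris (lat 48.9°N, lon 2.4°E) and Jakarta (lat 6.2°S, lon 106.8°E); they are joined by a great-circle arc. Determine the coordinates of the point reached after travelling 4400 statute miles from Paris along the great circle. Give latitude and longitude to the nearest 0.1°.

≈ lat 23.8°N, lon 79.1°E

The haversine formula gives a central angle δ ≈ 1.817 rad (104.1°) between the endpoints. The total great-circle distance is δ·R ≈ 1.817 × 3959 ≈ 7194 mi, so the target fraction is f = 4400/7194 ≈ 0.612.
Interpolate at f ≈ 0.612 with slerp weights a = sin((1−f)δ)/sin δ ≈ 0.669, b = sin(fδ)/sin δ ≈ 0.924.
p = a·p₁ + b·p₂ ≈ (0.174, 0.898, 0.404); φ = arcsin(p_z) ≈ 23.84°, λ = atan2(p_y, p_x) ≈ 79.05°.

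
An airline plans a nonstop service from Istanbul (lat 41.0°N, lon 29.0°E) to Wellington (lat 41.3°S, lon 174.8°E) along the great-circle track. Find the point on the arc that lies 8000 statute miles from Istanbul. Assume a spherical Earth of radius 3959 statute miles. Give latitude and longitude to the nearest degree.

The haversine formula gives a central angle δ ≈ 2.695 rad (154.4°) between the endpoints. The total great-circle distance is δ·R ≈ 2.695 × 3959 ≈ 10670 mi, so the target fraction is f = 8000/10670 ≈ 0.750.
Interpolate at f ≈ 0.750 with slerp weights a = sin((1−f)δ)/sin δ ≈ 1.446, b = sin(fδ)/sin δ ≈ 2.085.
p = a·p₁ + b·p₂ ≈ (-0.606, 0.671, -0.428); φ = arcsin(p_z) ≈ -25.32°, λ = atan2(p_y, p_x) ≈ 132.07°.

≈ lat 25°S, lon 132°E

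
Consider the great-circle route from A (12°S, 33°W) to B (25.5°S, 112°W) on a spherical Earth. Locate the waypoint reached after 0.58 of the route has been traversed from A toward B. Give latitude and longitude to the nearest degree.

The haversine formula gives a central angle δ ≈ 1.310 rad (75.1°) between the endpoints.
Interpolate at f = 0.58 with slerp weights a = sin((1−f)δ)/sin δ ≈ 0.541, b = sin(fδ)/sin δ ≈ 0.713.
p = a·p₁ + b·p₂ ≈ (0.203, -0.885, -0.419); φ = arcsin(p_z) ≈ -24.80°, λ = atan2(p_y, p_x) ≈ -77.09°.

≈ (25°S, 77°W)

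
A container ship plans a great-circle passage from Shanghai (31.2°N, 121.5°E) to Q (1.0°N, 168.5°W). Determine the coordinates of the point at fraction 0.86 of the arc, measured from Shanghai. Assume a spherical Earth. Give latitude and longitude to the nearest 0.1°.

Write both endpoints as unit vectors p₁, p₂ with components (cos φ cos λ, cos φ sin λ, sin φ).
The central angle between the endpoints is δ = arccos(p₁·p₂) ≈ 1.264 rad (72.4°).
Interpolate at f = 0.86 with slerp weights a = sin((1−f)δ)/sin δ ≈ 0.185, b = sin(fδ)/sin δ ≈ 0.929.
p = a·p₁ + b·p₂ ≈ (-0.992, -0.050, 0.112); φ = arcsin(p_z) ≈ 6.42°, λ = atan2(p_y, p_x) ≈ -177.09°.

≈ (6.4°N, 177.1°W)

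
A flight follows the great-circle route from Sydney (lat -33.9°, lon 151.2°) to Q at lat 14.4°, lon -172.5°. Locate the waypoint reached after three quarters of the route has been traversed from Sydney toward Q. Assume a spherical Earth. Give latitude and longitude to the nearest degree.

The haversine formula gives a central angle δ ≈ 1.037 rad (59.4°) between the endpoints.
Interpolate at f = 3/4 with slerp weights a = sin((1−f)δ)/sin δ ≈ 0.298, b = sin(fδ)/sin δ ≈ 0.815.
p = a·p₁ + b·p₂ ≈ (-0.999, 0.016, 0.037); φ = arcsin(p_z) ≈ 2.10°, λ = atan2(p_y, p_x) ≈ 179.08°.

≈ lat 2°, lon 179°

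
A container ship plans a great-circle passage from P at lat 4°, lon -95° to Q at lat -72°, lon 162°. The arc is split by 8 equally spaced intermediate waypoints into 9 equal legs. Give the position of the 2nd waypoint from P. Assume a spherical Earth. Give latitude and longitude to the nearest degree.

≈ lat -17°, lon -102°

From cos δ = sin φ₁ sin φ₂ + cos φ₁ cos φ₂ cos Δλ, the central angle is δ ≈ 1.707 rad (97.8°).
Interpolate at f = 2/9 with slerp weights a = sin((1−f)δ)/sin δ ≈ 0.980, b = sin(fδ)/sin δ ≈ 0.374.
p = a·p₁ + b·p₂ ≈ (-0.195, -0.938, -0.287); φ = arcsin(p_z) ≈ -16.69°, λ = atan2(p_y, p_x) ≈ -101.75°.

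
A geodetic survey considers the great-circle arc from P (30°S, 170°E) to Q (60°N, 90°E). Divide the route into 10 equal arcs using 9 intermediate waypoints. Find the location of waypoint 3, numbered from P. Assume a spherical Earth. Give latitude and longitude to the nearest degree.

≈ (1°S, 153°E)

Convert each endpoint to a unit vector on the sphere (x = cos φ cos λ, y = cos φ sin λ, z = sin φ).
The central angle between the endpoints is δ = arccos(p₁·p₂) ≈ 1.937 rad (111.0°).
Interpolate at f = 3/10 with slerp weights a = sin((1−f)δ)/sin δ ≈ 1.046, b = sin(fδ)/sin δ ≈ 0.588.
p = a·p₁ + b·p₂ ≈ (-0.892, 0.451, -0.014); φ = arcsin(p_z) ≈ -0.81°, λ = atan2(p_y, p_x) ≈ 153.17°.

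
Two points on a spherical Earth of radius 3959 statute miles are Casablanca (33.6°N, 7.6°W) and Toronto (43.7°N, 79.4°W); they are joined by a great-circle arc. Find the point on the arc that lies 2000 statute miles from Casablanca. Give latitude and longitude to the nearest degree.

≈ 45°N, 42°W

Write both endpoints as unit vectors p₁, p₂ with components (cos φ cos λ, cos φ sin λ, sin φ).
The central angle between the endpoints is δ = arccos(p₁·p₂) ≈ 0.964 rad (55.2°). The total great-circle distance is δ·R ≈ 0.964 × 3959 ≈ 3816 mi, so the target fraction is f = 2000/3816 ≈ 0.524.
Interpolate at f ≈ 0.524 with slerp weights a = sin((1−f)δ)/sin δ ≈ 0.539, b = sin(fδ)/sin δ ≈ 0.589.
p = a·p₁ + b·p₂ ≈ (0.523, -0.478, 0.705); φ = arcsin(p_z) ≈ 44.86°, λ = atan2(p_y, p_x) ≈ -42.41°.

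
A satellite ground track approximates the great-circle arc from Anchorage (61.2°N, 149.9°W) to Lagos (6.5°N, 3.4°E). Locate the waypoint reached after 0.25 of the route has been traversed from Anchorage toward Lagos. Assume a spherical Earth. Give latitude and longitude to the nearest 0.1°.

≈ 76.8°N, 78.8°W

From cos δ = sin φ₁ sin φ₂ + cos φ₁ cos φ₂ cos Δλ, the central angle is δ ≈ 1.905 rad (109.2°).
Interpolate at f = 0.25 with slerp weights a = sin((1−f)δ)/sin δ ≈ 1.048, b = sin(fδ)/sin δ ≈ 0.485.
p = a·p₁ + b·p₂ ≈ (0.045, -0.225, 0.973); φ = arcsin(p_z) ≈ 76.76°, λ = atan2(p_y, p_x) ≈ -78.75°.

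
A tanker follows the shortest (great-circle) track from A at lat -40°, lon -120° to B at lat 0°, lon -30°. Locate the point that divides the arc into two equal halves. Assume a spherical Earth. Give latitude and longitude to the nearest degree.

≈ lat -27°, lon -67°

Write both endpoints as unit vectors p₁, p₂ with components (cos φ cos λ, cos φ sin λ, sin φ).
The central angle between the endpoints is δ = arccos(p₁·p₂) ≈ 1.571 rad (90.0°).
Interpolate at f = 1/2 with slerp weights a = sin((1−f)δ)/sin δ ≈ 0.707, b = sin(fδ)/sin δ ≈ 0.707.
p = a·p₁ + b·p₂ ≈ (0.342, -0.823, -0.455); φ = arcsin(p_z) ≈ -27.03°, λ = atan2(p_y, p_x) ≈ -67.45°.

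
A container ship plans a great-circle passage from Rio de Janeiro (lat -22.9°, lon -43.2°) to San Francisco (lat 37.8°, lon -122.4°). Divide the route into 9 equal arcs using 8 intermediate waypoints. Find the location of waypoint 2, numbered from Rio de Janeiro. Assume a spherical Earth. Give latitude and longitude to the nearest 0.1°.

≈ lat -8.8°, lon -59.9°

Convert each endpoint to a unit vector on the sphere (x = cos φ cos λ, y = cos φ sin λ, z = sin φ).
The central angle between the endpoints is δ = arccos(p₁·p₂) ≈ 1.673 rad (95.9°).
Interpolate at f = 2/9 with slerp weights a = sin((1−f)δ)/sin δ ≈ 0.969, b = sin(fδ)/sin δ ≈ 0.365.
p = a·p₁ + b·p₂ ≈ (0.496, -0.855, -0.153); φ = arcsin(p_z) ≈ -8.81°, λ = atan2(p_y, p_x) ≈ -59.87°.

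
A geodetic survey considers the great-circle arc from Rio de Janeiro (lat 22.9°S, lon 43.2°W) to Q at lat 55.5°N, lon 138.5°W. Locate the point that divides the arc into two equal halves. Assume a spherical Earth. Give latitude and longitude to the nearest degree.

≈ lat 23°N, lon 76°W

Convert each endpoint to a unit vector on the sphere (x = cos φ cos λ, y = cos φ sin λ, z = sin φ).
The central angle between the endpoints is δ = arccos(p₁·p₂) ≈ 1.949 rad (111.6°).
Interpolate at f = 1/2 with slerp weights a = sin((1−f)δ)/sin δ ≈ 0.890, b = sin(fδ)/sin δ ≈ 0.890.
p = a·p₁ + b·p₂ ≈ (0.220, -0.895, 0.387); φ = arcsin(p_z) ≈ 22.78°, λ = atan2(p_y, p_x) ≈ -76.19°.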